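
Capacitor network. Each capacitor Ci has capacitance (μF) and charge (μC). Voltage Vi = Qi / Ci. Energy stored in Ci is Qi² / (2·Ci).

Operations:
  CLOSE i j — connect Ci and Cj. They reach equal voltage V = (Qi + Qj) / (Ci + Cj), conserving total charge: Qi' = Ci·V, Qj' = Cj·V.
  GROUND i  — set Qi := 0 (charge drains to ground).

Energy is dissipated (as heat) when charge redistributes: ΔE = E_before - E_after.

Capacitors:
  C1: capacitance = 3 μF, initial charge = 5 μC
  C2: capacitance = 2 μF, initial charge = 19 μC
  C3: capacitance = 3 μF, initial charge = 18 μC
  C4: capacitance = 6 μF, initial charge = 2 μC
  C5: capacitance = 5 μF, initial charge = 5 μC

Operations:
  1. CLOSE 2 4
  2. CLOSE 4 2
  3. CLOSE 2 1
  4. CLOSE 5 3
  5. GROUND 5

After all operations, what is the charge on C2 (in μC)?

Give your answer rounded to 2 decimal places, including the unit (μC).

Initial: C1(3μF, Q=5μC, V=1.67V), C2(2μF, Q=19μC, V=9.50V), C3(3μF, Q=18μC, V=6.00V), C4(6μF, Q=2μC, V=0.33V), C5(5μF, Q=5μC, V=1.00V)
Op 1: CLOSE 2-4: Q_total=21.00, C_total=8.00, V=2.62; Q2=5.25, Q4=15.75; dissipated=63.021
Op 2: CLOSE 4-2: Q_total=21.00, C_total=8.00, V=2.62; Q4=15.75, Q2=5.25; dissipated=0.000
Op 3: CLOSE 2-1: Q_total=10.25, C_total=5.00, V=2.05; Q2=4.10, Q1=6.15; dissipated=0.551
Op 4: CLOSE 5-3: Q_total=23.00, C_total=8.00, V=2.88; Q5=14.38, Q3=8.62; dissipated=23.438
Op 5: GROUND 5: Q5=0; energy lost=20.664
Final charges: Q1=6.15, Q2=4.10, Q3=8.62, Q4=15.75, Q5=0.00

Answer: 4.10 μC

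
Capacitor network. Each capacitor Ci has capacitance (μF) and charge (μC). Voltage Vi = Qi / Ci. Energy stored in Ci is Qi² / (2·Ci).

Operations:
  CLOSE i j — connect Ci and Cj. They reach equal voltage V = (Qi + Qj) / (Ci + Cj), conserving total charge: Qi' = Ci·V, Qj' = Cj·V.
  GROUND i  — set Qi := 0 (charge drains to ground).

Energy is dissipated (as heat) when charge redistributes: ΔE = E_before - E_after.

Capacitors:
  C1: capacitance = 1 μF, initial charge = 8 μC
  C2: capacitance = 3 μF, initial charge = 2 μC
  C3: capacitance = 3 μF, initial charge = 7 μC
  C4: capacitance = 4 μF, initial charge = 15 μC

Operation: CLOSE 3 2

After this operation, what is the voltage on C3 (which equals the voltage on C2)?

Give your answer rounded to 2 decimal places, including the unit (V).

Answer: 1.50 V

Derivation:
Initial: C1(1μF, Q=8μC, V=8.00V), C2(3μF, Q=2μC, V=0.67V), C3(3μF, Q=7μC, V=2.33V), C4(4μF, Q=15μC, V=3.75V)
Op 1: CLOSE 3-2: Q_total=9.00, C_total=6.00, V=1.50; Q3=4.50, Q2=4.50; dissipated=2.083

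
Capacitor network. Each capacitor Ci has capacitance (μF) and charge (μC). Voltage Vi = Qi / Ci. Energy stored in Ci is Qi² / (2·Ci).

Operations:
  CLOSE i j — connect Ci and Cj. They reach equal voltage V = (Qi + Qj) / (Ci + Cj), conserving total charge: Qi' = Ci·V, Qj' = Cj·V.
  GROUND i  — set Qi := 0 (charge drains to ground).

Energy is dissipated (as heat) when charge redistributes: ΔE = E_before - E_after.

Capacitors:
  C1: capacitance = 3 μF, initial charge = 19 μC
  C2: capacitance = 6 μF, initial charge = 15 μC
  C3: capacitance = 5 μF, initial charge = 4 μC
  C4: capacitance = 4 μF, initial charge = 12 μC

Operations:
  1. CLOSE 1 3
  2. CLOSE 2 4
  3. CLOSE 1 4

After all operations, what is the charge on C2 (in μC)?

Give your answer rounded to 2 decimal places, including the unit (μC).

Initial: C1(3μF, Q=19μC, V=6.33V), C2(6μF, Q=15μC, V=2.50V), C3(5μF, Q=4μC, V=0.80V), C4(4μF, Q=12μC, V=3.00V)
Op 1: CLOSE 1-3: Q_total=23.00, C_total=8.00, V=2.88; Q1=8.62, Q3=14.38; dissipated=28.704
Op 2: CLOSE 2-4: Q_total=27.00, C_total=10.00, V=2.70; Q2=16.20, Q4=10.80; dissipated=0.300
Op 3: CLOSE 1-4: Q_total=19.43, C_total=7.00, V=2.77; Q1=8.32, Q4=11.10; dissipated=0.026
Final charges: Q1=8.32, Q2=16.20, Q3=14.38, Q4=11.10

Answer: 16.20 μC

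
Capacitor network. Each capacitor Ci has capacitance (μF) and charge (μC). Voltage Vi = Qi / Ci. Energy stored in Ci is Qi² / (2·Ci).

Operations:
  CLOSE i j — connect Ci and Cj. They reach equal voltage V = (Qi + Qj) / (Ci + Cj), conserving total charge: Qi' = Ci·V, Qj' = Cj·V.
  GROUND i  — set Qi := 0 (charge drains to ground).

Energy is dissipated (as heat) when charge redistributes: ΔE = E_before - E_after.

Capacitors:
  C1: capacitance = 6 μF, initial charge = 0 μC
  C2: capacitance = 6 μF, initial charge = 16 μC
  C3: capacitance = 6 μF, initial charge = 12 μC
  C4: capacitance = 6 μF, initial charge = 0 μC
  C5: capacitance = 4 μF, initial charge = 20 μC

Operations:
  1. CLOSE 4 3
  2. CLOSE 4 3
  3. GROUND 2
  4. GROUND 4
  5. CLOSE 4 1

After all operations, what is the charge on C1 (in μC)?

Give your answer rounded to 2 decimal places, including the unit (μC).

Answer: 0.00 μC

Derivation:
Initial: C1(6μF, Q=0μC, V=0.00V), C2(6μF, Q=16μC, V=2.67V), C3(6μF, Q=12μC, V=2.00V), C4(6μF, Q=0μC, V=0.00V), C5(4μF, Q=20μC, V=5.00V)
Op 1: CLOSE 4-3: Q_total=12.00, C_total=12.00, V=1.00; Q4=6.00, Q3=6.00; dissipated=6.000
Op 2: CLOSE 4-3: Q_total=12.00, C_total=12.00, V=1.00; Q4=6.00, Q3=6.00; dissipated=0.000
Op 3: GROUND 2: Q2=0; energy lost=21.333
Op 4: GROUND 4: Q4=0; energy lost=3.000
Op 5: CLOSE 4-1: Q_total=0.00, C_total=12.00, V=0.00; Q4=0.00, Q1=0.00; dissipated=0.000
Final charges: Q1=0.00, Q2=0.00, Q3=6.00, Q4=0.00, Q5=20.00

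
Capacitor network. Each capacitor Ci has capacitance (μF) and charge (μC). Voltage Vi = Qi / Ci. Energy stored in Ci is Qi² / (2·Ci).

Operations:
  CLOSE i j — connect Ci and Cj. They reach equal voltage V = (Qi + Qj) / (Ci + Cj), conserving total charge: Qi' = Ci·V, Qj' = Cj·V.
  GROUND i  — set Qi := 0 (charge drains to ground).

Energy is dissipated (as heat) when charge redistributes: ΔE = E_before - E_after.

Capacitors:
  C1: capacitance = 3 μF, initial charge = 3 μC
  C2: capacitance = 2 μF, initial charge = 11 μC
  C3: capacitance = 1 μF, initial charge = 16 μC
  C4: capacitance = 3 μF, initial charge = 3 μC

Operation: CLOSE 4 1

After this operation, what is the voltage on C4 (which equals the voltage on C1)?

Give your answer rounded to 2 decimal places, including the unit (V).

Answer: 1.00 V

Derivation:
Initial: C1(3μF, Q=3μC, V=1.00V), C2(2μF, Q=11μC, V=5.50V), C3(1μF, Q=16μC, V=16.00V), C4(3μF, Q=3μC, V=1.00V)
Op 1: CLOSE 4-1: Q_total=6.00, C_total=6.00, V=1.00; Q4=3.00, Q1=3.00; dissipated=0.000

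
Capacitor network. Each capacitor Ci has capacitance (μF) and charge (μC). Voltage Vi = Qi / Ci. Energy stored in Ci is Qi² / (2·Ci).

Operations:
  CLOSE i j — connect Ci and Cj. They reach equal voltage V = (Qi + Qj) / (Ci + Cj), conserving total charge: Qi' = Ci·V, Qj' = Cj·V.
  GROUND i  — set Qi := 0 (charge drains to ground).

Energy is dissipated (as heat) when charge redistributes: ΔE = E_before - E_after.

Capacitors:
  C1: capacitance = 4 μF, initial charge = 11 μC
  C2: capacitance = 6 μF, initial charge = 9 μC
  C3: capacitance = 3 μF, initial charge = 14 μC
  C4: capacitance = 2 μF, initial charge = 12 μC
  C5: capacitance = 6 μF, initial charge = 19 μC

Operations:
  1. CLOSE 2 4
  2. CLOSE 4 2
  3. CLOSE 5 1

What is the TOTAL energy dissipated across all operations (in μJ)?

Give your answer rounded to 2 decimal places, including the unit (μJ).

Answer: 15.40 μJ

Derivation:
Initial: C1(4μF, Q=11μC, V=2.75V), C2(6μF, Q=9μC, V=1.50V), C3(3μF, Q=14μC, V=4.67V), C4(2μF, Q=12μC, V=6.00V), C5(6μF, Q=19μC, V=3.17V)
Op 1: CLOSE 2-4: Q_total=21.00, C_total=8.00, V=2.62; Q2=15.75, Q4=5.25; dissipated=15.188
Op 2: CLOSE 4-2: Q_total=21.00, C_total=8.00, V=2.62; Q4=5.25, Q2=15.75; dissipated=0.000
Op 3: CLOSE 5-1: Q_total=30.00, C_total=10.00, V=3.00; Q5=18.00, Q1=12.00; dissipated=0.208
Total dissipated: 15.396 μJ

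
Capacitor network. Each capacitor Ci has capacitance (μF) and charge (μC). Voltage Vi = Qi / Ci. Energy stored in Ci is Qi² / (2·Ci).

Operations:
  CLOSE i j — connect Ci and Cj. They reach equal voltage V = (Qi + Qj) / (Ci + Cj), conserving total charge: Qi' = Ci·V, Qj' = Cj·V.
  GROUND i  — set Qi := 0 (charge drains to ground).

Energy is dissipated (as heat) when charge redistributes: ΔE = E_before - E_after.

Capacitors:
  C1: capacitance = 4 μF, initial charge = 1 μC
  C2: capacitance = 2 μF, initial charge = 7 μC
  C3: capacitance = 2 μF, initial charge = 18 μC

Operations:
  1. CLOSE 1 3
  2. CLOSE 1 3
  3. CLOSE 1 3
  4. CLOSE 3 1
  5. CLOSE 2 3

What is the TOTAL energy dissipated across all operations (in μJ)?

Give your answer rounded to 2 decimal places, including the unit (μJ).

Answer: 51.10 μJ

Derivation:
Initial: C1(4μF, Q=1μC, V=0.25V), C2(2μF, Q=7μC, V=3.50V), C3(2μF, Q=18μC, V=9.00V)
Op 1: CLOSE 1-3: Q_total=19.00, C_total=6.00, V=3.17; Q1=12.67, Q3=6.33; dissipated=51.042
Op 2: CLOSE 1-3: Q_total=19.00, C_total=6.00, V=3.17; Q1=12.67, Q3=6.33; dissipated=0.000
Op 3: CLOSE 1-3: Q_total=19.00, C_total=6.00, V=3.17; Q1=12.67, Q3=6.33; dissipated=0.000
Op 4: CLOSE 3-1: Q_total=19.00, C_total=6.00, V=3.17; Q3=6.33, Q1=12.67; dissipated=0.000
Op 5: CLOSE 2-3: Q_total=13.33, C_total=4.00, V=3.33; Q2=6.67, Q3=6.67; dissipated=0.056
Total dissipated: 51.097 μJ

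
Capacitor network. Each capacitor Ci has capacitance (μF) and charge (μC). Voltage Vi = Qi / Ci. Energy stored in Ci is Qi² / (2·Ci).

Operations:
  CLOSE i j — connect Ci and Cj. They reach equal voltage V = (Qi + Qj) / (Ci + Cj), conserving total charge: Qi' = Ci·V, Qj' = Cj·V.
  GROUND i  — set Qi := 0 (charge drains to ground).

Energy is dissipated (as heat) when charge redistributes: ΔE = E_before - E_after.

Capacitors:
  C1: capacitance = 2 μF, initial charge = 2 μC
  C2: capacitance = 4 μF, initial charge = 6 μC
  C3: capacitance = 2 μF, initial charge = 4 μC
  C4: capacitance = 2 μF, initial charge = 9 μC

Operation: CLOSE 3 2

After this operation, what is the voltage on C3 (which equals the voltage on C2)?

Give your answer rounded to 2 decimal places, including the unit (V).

Initial: C1(2μF, Q=2μC, V=1.00V), C2(4μF, Q=6μC, V=1.50V), C3(2μF, Q=4μC, V=2.00V), C4(2μF, Q=9μC, V=4.50V)
Op 1: CLOSE 3-2: Q_total=10.00, C_total=6.00, V=1.67; Q3=3.33, Q2=6.67; dissipated=0.167

Answer: 1.67 V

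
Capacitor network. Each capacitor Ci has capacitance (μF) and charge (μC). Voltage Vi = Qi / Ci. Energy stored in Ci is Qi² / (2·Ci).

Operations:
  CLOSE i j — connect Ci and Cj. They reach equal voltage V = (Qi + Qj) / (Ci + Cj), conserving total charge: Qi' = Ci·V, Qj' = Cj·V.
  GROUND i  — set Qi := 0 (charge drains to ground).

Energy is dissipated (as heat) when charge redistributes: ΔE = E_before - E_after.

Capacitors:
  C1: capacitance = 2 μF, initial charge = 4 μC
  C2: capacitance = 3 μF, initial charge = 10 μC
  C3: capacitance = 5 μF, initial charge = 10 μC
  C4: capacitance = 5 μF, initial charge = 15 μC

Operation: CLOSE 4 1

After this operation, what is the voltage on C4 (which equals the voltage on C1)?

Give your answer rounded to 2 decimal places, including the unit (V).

Answer: 2.71 V

Derivation:
Initial: C1(2μF, Q=4μC, V=2.00V), C2(3μF, Q=10μC, V=3.33V), C3(5μF, Q=10μC, V=2.00V), C4(5μF, Q=15μC, V=3.00V)
Op 1: CLOSE 4-1: Q_total=19.00, C_total=7.00, V=2.71; Q4=13.57, Q1=5.43; dissipated=0.714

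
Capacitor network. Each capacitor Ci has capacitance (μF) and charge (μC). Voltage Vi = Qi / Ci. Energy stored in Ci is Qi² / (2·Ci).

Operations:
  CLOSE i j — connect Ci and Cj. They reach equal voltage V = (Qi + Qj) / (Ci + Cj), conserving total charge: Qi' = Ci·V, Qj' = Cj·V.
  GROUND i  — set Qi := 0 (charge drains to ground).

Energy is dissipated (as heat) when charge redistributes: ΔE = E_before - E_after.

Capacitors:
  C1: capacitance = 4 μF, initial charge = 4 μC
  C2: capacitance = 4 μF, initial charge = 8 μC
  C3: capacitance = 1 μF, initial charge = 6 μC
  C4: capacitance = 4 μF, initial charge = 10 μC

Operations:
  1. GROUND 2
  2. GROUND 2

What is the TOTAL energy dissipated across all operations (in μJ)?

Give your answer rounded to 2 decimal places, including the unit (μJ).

Initial: C1(4μF, Q=4μC, V=1.00V), C2(4μF, Q=8μC, V=2.00V), C3(1μF, Q=6μC, V=6.00V), C4(4μF, Q=10μC, V=2.50V)
Op 1: GROUND 2: Q2=0; energy lost=8.000
Op 2: GROUND 2: Q2=0; energy lost=0.000
Total dissipated: 8.000 μJ

Answer: 8.00 μJ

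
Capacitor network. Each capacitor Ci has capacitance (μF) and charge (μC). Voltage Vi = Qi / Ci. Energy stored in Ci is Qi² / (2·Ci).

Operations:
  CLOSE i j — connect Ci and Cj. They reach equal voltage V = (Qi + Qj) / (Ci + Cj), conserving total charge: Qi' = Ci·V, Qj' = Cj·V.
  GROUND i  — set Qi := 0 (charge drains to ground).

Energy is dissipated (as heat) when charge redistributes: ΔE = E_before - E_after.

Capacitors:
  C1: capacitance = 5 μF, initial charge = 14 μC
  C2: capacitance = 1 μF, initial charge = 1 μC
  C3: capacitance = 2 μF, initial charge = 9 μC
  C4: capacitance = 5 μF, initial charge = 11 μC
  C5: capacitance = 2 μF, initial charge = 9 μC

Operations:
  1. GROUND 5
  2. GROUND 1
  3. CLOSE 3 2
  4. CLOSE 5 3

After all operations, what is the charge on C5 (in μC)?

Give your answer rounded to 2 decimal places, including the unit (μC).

Answer: 3.33 μC

Derivation:
Initial: C1(5μF, Q=14μC, V=2.80V), C2(1μF, Q=1μC, V=1.00V), C3(2μF, Q=9μC, V=4.50V), C4(5μF, Q=11μC, V=2.20V), C5(2μF, Q=9μC, V=4.50V)
Op 1: GROUND 5: Q5=0; energy lost=20.250
Op 2: GROUND 1: Q1=0; energy lost=19.600
Op 3: CLOSE 3-2: Q_total=10.00, C_total=3.00, V=3.33; Q3=6.67, Q2=3.33; dissipated=4.083
Op 4: CLOSE 5-3: Q_total=6.67, C_total=4.00, V=1.67; Q5=3.33, Q3=3.33; dissipated=5.556
Final charges: Q1=0.00, Q2=3.33, Q3=3.33, Q4=11.00, Q5=3.33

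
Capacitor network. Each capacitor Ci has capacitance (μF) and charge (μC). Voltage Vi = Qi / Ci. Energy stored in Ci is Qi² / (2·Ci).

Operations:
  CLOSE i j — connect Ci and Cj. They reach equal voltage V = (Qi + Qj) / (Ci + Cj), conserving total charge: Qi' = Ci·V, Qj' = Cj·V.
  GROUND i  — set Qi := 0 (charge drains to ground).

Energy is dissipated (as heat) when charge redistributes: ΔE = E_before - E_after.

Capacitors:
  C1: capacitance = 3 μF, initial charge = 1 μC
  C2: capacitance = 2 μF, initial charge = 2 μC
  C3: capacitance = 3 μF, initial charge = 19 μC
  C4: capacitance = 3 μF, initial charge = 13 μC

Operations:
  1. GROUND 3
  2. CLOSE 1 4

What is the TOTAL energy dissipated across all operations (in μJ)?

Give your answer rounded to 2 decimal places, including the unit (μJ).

Answer: 72.17 μJ

Derivation:
Initial: C1(3μF, Q=1μC, V=0.33V), C2(2μF, Q=2μC, V=1.00V), C3(3μF, Q=19μC, V=6.33V), C4(3μF, Q=13μC, V=4.33V)
Op 1: GROUND 3: Q3=0; energy lost=60.167
Op 2: CLOSE 1-4: Q_total=14.00, C_total=6.00, V=2.33; Q1=7.00, Q4=7.00; dissipated=12.000
Total dissipated: 72.167 μJ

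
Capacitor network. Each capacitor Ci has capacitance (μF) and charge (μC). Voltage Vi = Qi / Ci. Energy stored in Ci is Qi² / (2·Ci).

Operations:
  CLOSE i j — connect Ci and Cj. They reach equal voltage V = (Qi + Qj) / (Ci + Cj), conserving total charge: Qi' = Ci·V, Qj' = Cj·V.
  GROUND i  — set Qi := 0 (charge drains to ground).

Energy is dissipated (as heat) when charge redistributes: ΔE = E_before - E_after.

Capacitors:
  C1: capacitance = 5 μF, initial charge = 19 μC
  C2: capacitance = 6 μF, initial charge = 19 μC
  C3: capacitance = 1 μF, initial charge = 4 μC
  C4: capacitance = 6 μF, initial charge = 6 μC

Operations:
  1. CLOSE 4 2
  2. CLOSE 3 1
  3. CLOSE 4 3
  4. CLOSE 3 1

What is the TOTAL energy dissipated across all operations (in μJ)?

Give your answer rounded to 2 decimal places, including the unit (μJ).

Answer: 9.31 μJ

Derivation:
Initial: C1(5μF, Q=19μC, V=3.80V), C2(6μF, Q=19μC, V=3.17V), C3(1μF, Q=4μC, V=4.00V), C4(6μF, Q=6μC, V=1.00V)
Op 1: CLOSE 4-2: Q_total=25.00, C_total=12.00, V=2.08; Q4=12.50, Q2=12.50; dissipated=7.042
Op 2: CLOSE 3-1: Q_total=23.00, C_total=6.00, V=3.83; Q3=3.83, Q1=19.17; dissipated=0.017
Op 3: CLOSE 4-3: Q_total=16.33, C_total=7.00, V=2.33; Q4=14.00, Q3=2.33; dissipated=1.312
Op 4: CLOSE 3-1: Q_total=21.50, C_total=6.00, V=3.58; Q3=3.58, Q1=17.92; dissipated=0.938
Total dissipated: 9.308 μJ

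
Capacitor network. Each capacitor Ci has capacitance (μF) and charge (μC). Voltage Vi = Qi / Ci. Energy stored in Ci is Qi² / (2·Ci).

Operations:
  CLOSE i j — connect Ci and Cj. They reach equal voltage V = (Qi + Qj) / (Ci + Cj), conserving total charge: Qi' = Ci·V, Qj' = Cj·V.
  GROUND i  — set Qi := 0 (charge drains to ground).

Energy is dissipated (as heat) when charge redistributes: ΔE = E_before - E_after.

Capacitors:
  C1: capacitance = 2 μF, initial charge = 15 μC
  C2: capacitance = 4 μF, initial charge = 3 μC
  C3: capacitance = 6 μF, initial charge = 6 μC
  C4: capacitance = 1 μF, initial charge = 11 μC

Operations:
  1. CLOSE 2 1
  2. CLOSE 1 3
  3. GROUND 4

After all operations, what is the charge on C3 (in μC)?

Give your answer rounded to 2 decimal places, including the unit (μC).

Answer: 9.00 μC

Derivation:
Initial: C1(2μF, Q=15μC, V=7.50V), C2(4μF, Q=3μC, V=0.75V), C3(6μF, Q=6μC, V=1.00V), C4(1μF, Q=11μC, V=11.00V)
Op 1: CLOSE 2-1: Q_total=18.00, C_total=6.00, V=3.00; Q2=12.00, Q1=6.00; dissipated=30.375
Op 2: CLOSE 1-3: Q_total=12.00, C_total=8.00, V=1.50; Q1=3.00, Q3=9.00; dissipated=3.000
Op 3: GROUND 4: Q4=0; energy lost=60.500
Final charges: Q1=3.00, Q2=12.00, Q3=9.00, Q4=0.00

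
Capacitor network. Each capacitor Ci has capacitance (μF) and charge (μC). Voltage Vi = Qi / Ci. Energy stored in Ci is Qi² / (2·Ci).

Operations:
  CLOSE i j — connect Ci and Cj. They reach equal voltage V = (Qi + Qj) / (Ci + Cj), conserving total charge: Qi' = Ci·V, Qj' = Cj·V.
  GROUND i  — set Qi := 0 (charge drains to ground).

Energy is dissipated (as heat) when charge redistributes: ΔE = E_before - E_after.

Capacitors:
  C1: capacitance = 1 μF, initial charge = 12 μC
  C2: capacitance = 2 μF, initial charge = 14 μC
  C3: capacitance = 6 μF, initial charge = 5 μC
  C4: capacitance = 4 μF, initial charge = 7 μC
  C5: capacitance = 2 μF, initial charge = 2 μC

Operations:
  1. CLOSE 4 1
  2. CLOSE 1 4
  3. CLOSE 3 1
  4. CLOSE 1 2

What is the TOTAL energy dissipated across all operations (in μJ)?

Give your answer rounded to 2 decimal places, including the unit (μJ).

Answer: 56.79 μJ

Derivation:
Initial: C1(1μF, Q=12μC, V=12.00V), C2(2μF, Q=14μC, V=7.00V), C3(6μF, Q=5μC, V=0.83V), C4(4μF, Q=7μC, V=1.75V), C5(2μF, Q=2μC, V=1.00V)
Op 1: CLOSE 4-1: Q_total=19.00, C_total=5.00, V=3.80; Q4=15.20, Q1=3.80; dissipated=42.025
Op 2: CLOSE 1-4: Q_total=19.00, C_total=5.00, V=3.80; Q1=3.80, Q4=15.20; dissipated=0.000
Op 3: CLOSE 3-1: Q_total=8.80, C_total=7.00, V=1.26; Q3=7.54, Q1=1.26; dissipated=3.772
Op 4: CLOSE 1-2: Q_total=15.26, C_total=3.00, V=5.09; Q1=5.09, Q2=10.17; dissipated=10.993
Total dissipated: 56.790 μJ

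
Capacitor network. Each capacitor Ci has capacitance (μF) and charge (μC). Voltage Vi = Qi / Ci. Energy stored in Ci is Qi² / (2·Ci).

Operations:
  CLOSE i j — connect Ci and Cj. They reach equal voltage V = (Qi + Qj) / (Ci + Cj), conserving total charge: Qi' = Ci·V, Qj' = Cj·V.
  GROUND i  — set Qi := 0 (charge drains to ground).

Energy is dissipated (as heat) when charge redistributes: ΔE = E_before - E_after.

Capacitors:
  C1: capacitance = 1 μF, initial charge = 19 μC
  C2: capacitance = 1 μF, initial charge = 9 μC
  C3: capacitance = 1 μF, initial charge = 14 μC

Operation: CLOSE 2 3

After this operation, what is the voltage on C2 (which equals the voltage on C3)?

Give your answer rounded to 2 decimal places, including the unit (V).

Answer: 11.50 V

Derivation:
Initial: C1(1μF, Q=19μC, V=19.00V), C2(1μF, Q=9μC, V=9.00V), C3(1μF, Q=14μC, V=14.00V)
Op 1: CLOSE 2-3: Q_total=23.00, C_total=2.00, V=11.50; Q2=11.50, Q3=11.50; dissipated=6.250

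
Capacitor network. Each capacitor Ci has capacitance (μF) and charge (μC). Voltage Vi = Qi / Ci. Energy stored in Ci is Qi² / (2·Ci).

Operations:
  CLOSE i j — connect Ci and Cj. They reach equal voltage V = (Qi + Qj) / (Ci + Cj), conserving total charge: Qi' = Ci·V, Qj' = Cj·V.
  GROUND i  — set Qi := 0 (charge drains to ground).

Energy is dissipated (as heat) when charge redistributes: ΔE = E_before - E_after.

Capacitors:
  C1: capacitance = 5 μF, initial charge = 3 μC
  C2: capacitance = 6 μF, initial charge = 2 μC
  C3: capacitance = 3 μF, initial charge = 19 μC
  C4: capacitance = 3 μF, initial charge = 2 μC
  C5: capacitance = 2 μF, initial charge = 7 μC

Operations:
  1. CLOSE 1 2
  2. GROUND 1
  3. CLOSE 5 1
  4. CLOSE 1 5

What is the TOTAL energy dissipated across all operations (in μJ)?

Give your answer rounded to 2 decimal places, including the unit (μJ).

Answer: 9.36 μJ

Derivation:
Initial: C1(5μF, Q=3μC, V=0.60V), C2(6μF, Q=2μC, V=0.33V), C3(3μF, Q=19μC, V=6.33V), C4(3μF, Q=2μC, V=0.67V), C5(2μF, Q=7μC, V=3.50V)
Op 1: CLOSE 1-2: Q_total=5.00, C_total=11.00, V=0.45; Q1=2.27, Q2=2.73; dissipated=0.097
Op 2: GROUND 1: Q1=0; energy lost=0.517
Op 3: CLOSE 5-1: Q_total=7.00, C_total=7.00, V=1.00; Q5=2.00, Q1=5.00; dissipated=8.750
Op 4: CLOSE 1-5: Q_total=7.00, C_total=7.00, V=1.00; Q1=5.00, Q5=2.00; dissipated=0.000
Total dissipated: 9.363 μJ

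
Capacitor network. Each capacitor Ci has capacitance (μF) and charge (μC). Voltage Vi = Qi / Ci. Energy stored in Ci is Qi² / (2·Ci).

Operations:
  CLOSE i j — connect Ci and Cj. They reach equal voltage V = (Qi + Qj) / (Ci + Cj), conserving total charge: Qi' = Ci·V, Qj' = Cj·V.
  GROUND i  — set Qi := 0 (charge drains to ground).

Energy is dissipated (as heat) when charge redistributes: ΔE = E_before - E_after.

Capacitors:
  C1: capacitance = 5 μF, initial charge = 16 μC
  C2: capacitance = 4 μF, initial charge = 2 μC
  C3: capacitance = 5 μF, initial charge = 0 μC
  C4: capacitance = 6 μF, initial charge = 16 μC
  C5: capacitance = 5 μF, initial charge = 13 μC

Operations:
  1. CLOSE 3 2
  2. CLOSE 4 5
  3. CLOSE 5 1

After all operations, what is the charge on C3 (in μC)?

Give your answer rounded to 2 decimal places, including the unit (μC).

Initial: C1(5μF, Q=16μC, V=3.20V), C2(4μF, Q=2μC, V=0.50V), C3(5μF, Q=0μC, V=0.00V), C4(6μF, Q=16μC, V=2.67V), C5(5μF, Q=13μC, V=2.60V)
Op 1: CLOSE 3-2: Q_total=2.00, C_total=9.00, V=0.22; Q3=1.11, Q2=0.89; dissipated=0.278
Op 2: CLOSE 4-5: Q_total=29.00, C_total=11.00, V=2.64; Q4=15.82, Q5=13.18; dissipated=0.006
Op 3: CLOSE 5-1: Q_total=29.18, C_total=10.00, V=2.92; Q5=14.59, Q1=14.59; dissipated=0.397
Final charges: Q1=14.59, Q2=0.89, Q3=1.11, Q4=15.82, Q5=14.59

Answer: 1.11 μC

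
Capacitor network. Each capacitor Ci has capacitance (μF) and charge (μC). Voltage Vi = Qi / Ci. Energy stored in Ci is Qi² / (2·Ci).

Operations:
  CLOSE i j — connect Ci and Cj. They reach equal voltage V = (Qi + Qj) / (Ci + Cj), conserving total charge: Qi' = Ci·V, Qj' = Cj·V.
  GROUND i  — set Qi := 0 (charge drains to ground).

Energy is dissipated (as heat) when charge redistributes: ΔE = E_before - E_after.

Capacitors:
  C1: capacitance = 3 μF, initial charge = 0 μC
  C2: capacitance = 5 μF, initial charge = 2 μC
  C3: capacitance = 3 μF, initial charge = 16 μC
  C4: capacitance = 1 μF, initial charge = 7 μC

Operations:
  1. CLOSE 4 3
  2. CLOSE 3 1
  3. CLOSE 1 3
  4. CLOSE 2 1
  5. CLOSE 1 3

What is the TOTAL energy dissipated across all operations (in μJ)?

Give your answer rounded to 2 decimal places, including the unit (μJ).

Initial: C1(3μF, Q=0μC, V=0.00V), C2(5μF, Q=2μC, V=0.40V), C3(3μF, Q=16μC, V=5.33V), C4(1μF, Q=7μC, V=7.00V)
Op 1: CLOSE 4-3: Q_total=23.00, C_total=4.00, V=5.75; Q4=5.75, Q3=17.25; dissipated=1.042
Op 2: CLOSE 3-1: Q_total=17.25, C_total=6.00, V=2.88; Q3=8.62, Q1=8.62; dissipated=24.797
Op 3: CLOSE 1-3: Q_total=17.25, C_total=6.00, V=2.88; Q1=8.62, Q3=8.62; dissipated=0.000
Op 4: CLOSE 2-1: Q_total=10.62, C_total=8.00, V=1.33; Q2=6.64, Q1=3.98; dissipated=5.743
Op 5: CLOSE 1-3: Q_total=12.61, C_total=6.00, V=2.10; Q1=6.30, Q3=6.30; dissipated=1.795
Total dissipated: 33.376 μJ

Answer: 33.38 μJ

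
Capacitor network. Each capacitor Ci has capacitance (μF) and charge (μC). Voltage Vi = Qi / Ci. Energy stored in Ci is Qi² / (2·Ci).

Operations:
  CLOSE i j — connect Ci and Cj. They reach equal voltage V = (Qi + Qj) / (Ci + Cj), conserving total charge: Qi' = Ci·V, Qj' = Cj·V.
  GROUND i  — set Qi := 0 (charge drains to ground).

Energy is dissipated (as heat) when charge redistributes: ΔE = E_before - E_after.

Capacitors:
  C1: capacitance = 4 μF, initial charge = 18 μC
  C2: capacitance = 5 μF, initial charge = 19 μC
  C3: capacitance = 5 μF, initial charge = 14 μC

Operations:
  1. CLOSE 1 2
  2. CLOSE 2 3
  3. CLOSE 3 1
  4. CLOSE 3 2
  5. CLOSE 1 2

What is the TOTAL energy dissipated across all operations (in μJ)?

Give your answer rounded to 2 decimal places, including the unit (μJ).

Answer: 3.30 μJ

Derivation:
Initial: C1(4μF, Q=18μC, V=4.50V), C2(5μF, Q=19μC, V=3.80V), C3(5μF, Q=14μC, V=2.80V)
Op 1: CLOSE 1-2: Q_total=37.00, C_total=9.00, V=4.11; Q1=16.44, Q2=20.56; dissipated=0.544
Op 2: CLOSE 2-3: Q_total=34.56, C_total=10.00, V=3.46; Q2=17.28, Q3=17.28; dissipated=2.149
Op 3: CLOSE 3-1: Q_total=33.72, C_total=9.00, V=3.75; Q3=18.73, Q1=14.99; dissipated=0.478
Op 4: CLOSE 3-2: Q_total=36.01, C_total=10.00, V=3.60; Q3=18.01, Q2=18.01; dissipated=0.106
Op 5: CLOSE 1-2: Q_total=32.99, C_total=9.00, V=3.67; Q1=14.66, Q2=18.33; dissipated=0.024
Total dissipated: 3.300 μJ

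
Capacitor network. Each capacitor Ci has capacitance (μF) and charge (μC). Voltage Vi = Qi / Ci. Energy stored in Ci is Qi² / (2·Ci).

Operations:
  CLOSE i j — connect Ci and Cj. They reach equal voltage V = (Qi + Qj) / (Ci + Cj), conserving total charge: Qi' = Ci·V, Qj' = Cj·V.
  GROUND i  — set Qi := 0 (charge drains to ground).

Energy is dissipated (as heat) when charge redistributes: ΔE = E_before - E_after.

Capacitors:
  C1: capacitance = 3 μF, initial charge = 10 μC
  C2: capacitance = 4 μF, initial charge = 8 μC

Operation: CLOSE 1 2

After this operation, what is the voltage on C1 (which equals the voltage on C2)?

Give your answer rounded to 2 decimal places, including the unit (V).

Answer: 2.57 V

Derivation:
Initial: C1(3μF, Q=10μC, V=3.33V), C2(4μF, Q=8μC, V=2.00V)
Op 1: CLOSE 1-2: Q_total=18.00, C_total=7.00, V=2.57; Q1=7.71, Q2=10.29; dissipated=1.524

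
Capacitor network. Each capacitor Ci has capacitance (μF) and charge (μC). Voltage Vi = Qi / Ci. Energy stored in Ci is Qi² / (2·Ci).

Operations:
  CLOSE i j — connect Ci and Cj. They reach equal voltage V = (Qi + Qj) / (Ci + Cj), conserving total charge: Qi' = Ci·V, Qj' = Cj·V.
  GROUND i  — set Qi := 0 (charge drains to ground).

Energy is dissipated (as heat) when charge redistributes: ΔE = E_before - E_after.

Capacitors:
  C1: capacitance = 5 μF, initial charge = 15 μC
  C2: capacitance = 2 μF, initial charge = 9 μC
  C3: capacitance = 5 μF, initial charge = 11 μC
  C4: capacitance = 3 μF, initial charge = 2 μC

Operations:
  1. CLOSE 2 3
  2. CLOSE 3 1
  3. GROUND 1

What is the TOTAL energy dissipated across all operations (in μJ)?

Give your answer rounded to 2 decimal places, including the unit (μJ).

Answer: 25.25 μJ

Derivation:
Initial: C1(5μF, Q=15μC, V=3.00V), C2(2μF, Q=9μC, V=4.50V), C3(5μF, Q=11μC, V=2.20V), C4(3μF, Q=2μC, V=0.67V)
Op 1: CLOSE 2-3: Q_total=20.00, C_total=7.00, V=2.86; Q2=5.71, Q3=14.29; dissipated=3.779
Op 2: CLOSE 3-1: Q_total=29.29, C_total=10.00, V=2.93; Q3=14.64, Q1=14.64; dissipated=0.026
Op 3: GROUND 1: Q1=0; energy lost=21.441
Total dissipated: 25.245 μJ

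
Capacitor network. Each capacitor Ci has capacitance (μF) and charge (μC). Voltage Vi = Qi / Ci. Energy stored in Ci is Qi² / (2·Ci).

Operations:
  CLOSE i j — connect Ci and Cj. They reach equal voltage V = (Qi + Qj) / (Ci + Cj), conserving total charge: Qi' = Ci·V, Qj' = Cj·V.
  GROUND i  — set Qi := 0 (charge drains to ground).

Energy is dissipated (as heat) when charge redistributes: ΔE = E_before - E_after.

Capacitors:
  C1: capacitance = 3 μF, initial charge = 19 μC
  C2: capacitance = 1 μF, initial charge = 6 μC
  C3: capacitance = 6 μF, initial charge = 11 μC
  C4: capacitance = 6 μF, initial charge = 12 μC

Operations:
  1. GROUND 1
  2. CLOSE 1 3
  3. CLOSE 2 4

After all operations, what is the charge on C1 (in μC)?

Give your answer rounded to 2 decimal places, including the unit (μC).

Answer: 3.67 μC

Derivation:
Initial: C1(3μF, Q=19μC, V=6.33V), C2(1μF, Q=6μC, V=6.00V), C3(6μF, Q=11μC, V=1.83V), C4(6μF, Q=12μC, V=2.00V)
Op 1: GROUND 1: Q1=0; energy lost=60.167
Op 2: CLOSE 1-3: Q_total=11.00, C_total=9.00, V=1.22; Q1=3.67, Q3=7.33; dissipated=3.361
Op 3: CLOSE 2-4: Q_total=18.00, C_total=7.00, V=2.57; Q2=2.57, Q4=15.43; dissipated=6.857
Final charges: Q1=3.67, Q2=2.57, Q3=7.33, Q4=15.43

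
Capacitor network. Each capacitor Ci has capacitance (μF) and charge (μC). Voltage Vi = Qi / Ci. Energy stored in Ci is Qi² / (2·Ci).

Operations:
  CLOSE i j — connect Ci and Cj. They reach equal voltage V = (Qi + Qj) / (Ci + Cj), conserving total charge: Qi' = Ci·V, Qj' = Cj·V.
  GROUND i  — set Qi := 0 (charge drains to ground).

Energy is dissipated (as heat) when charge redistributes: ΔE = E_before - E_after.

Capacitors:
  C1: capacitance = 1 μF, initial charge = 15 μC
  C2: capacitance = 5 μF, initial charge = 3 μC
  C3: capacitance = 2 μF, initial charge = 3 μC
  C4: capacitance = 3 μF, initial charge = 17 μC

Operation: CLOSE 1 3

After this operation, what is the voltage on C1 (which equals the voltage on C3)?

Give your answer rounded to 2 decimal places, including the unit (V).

Answer: 6.00 V

Derivation:
Initial: C1(1μF, Q=15μC, V=15.00V), C2(5μF, Q=3μC, V=0.60V), C3(2μF, Q=3μC, V=1.50V), C4(3μF, Q=17μC, V=5.67V)
Op 1: CLOSE 1-3: Q_total=18.00, C_total=3.00, V=6.00; Q1=6.00, Q3=12.00; dissipated=60.750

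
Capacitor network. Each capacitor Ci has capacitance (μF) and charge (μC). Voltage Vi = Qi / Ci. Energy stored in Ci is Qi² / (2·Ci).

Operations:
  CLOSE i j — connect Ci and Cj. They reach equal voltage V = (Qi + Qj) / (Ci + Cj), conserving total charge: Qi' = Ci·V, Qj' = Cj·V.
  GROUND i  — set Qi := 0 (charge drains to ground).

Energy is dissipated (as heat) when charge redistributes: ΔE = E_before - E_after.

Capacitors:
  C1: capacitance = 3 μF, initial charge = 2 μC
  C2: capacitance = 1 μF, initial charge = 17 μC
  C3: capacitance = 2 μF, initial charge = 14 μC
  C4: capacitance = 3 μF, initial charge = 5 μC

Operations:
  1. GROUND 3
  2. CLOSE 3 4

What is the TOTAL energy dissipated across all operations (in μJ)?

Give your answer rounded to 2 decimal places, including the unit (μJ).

Answer: 50.67 μJ

Derivation:
Initial: C1(3μF, Q=2μC, V=0.67V), C2(1μF, Q=17μC, V=17.00V), C3(2μF, Q=14μC, V=7.00V), C4(3μF, Q=5μC, V=1.67V)
Op 1: GROUND 3: Q3=0; energy lost=49.000
Op 2: CLOSE 3-4: Q_total=5.00, C_total=5.00, V=1.00; Q3=2.00, Q4=3.00; dissipated=1.667
Total dissipated: 50.667 μJ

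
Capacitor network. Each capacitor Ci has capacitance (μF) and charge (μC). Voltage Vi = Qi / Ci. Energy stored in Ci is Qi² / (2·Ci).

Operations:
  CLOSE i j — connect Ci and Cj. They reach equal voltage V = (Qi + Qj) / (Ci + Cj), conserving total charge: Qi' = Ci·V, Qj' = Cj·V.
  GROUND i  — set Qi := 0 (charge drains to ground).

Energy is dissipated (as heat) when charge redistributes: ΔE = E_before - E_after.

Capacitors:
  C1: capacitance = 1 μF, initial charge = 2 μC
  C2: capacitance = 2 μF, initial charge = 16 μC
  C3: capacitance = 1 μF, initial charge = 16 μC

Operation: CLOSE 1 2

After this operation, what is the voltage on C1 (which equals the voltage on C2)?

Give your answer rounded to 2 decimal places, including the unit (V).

Initial: C1(1μF, Q=2μC, V=2.00V), C2(2μF, Q=16μC, V=8.00V), C3(1μF, Q=16μC, V=16.00V)
Op 1: CLOSE 1-2: Q_total=18.00, C_total=3.00, V=6.00; Q1=6.00, Q2=12.00; dissipated=12.000

Answer: 6.00 V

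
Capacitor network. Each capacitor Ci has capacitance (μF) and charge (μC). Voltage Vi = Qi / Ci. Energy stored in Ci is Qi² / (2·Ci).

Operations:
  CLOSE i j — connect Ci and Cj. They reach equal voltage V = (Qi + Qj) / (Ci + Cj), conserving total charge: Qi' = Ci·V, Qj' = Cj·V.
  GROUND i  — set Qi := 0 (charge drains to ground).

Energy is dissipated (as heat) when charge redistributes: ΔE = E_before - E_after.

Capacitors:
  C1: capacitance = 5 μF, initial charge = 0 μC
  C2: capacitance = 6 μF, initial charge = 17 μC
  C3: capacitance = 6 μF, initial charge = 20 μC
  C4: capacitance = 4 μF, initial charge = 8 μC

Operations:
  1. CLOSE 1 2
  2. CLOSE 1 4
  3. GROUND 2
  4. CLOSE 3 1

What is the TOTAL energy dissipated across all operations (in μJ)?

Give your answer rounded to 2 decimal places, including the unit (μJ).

Answer: 21.77 μJ

Derivation:
Initial: C1(5μF, Q=0μC, V=0.00V), C2(6μF, Q=17μC, V=2.83V), C3(6μF, Q=20μC, V=3.33V), C4(4μF, Q=8μC, V=2.00V)
Op 1: CLOSE 1-2: Q_total=17.00, C_total=11.00, V=1.55; Q1=7.73, Q2=9.27; dissipated=10.947
Op 2: CLOSE 1-4: Q_total=15.73, C_total=9.00, V=1.75; Q1=8.74, Q4=6.99; dissipated=0.230
Op 3: GROUND 2: Q2=0; energy lost=7.165
Op 4: CLOSE 3-1: Q_total=28.74, C_total=11.00, V=2.61; Q3=15.67, Q1=13.06; dissipated=3.429
Total dissipated: 21.771 μJ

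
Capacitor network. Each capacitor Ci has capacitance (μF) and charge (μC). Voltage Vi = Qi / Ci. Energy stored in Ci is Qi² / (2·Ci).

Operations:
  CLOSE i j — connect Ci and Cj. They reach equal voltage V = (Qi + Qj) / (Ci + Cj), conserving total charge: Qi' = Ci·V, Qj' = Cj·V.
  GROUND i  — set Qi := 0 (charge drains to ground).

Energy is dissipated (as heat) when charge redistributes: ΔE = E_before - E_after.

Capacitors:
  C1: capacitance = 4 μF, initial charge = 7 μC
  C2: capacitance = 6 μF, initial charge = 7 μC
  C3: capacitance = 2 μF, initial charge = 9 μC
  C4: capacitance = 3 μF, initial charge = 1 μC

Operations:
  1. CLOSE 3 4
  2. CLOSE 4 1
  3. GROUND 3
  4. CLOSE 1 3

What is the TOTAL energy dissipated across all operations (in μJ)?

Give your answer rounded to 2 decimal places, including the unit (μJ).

Initial: C1(4μF, Q=7μC, V=1.75V), C2(6μF, Q=7μC, V=1.17V), C3(2μF, Q=9μC, V=4.50V), C4(3μF, Q=1μC, V=0.33V)
Op 1: CLOSE 3-4: Q_total=10.00, C_total=5.00, V=2.00; Q3=4.00, Q4=6.00; dissipated=10.417
Op 2: CLOSE 4-1: Q_total=13.00, C_total=7.00, V=1.86; Q4=5.57, Q1=7.43; dissipated=0.054
Op 3: GROUND 3: Q3=0; energy lost=4.000
Op 4: CLOSE 1-3: Q_total=7.43, C_total=6.00, V=1.24; Q1=4.95, Q3=2.48; dissipated=2.299
Total dissipated: 16.770 μJ

Answer: 16.77 μJ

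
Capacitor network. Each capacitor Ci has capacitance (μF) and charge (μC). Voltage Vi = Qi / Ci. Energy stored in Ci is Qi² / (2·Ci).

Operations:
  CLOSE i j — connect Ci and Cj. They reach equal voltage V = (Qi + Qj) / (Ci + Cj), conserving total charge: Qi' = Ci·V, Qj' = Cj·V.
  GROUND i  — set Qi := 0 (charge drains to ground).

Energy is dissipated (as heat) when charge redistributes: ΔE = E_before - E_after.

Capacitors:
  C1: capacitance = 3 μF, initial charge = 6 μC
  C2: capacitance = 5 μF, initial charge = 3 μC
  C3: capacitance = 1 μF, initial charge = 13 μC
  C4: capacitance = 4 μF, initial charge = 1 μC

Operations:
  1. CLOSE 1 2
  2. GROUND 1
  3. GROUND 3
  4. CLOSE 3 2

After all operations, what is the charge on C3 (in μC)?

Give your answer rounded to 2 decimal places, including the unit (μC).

Answer: 0.94 μC

Derivation:
Initial: C1(3μF, Q=6μC, V=2.00V), C2(5μF, Q=3μC, V=0.60V), C3(1μF, Q=13μC, V=13.00V), C4(4μF, Q=1μC, V=0.25V)
Op 1: CLOSE 1-2: Q_total=9.00, C_total=8.00, V=1.12; Q1=3.38, Q2=5.62; dissipated=1.837
Op 2: GROUND 1: Q1=0; energy lost=1.898
Op 3: GROUND 3: Q3=0; energy lost=84.500
Op 4: CLOSE 3-2: Q_total=5.62, C_total=6.00, V=0.94; Q3=0.94, Q2=4.69; dissipated=0.527
Final charges: Q1=0.00, Q2=4.69, Q3=0.94, Q4=1.00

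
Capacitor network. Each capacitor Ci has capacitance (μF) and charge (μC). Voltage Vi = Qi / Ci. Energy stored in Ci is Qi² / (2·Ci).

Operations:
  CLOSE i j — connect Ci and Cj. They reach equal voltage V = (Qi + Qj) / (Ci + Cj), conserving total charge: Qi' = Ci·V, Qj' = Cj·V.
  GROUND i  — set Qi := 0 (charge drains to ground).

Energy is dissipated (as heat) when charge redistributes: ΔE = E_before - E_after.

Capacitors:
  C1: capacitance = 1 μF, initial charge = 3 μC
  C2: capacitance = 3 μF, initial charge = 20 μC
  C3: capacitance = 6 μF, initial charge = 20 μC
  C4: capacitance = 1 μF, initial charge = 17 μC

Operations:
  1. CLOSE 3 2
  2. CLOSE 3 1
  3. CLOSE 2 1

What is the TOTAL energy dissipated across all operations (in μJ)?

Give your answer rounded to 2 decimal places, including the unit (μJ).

Answer: 12.02 μJ

Derivation:
Initial: C1(1μF, Q=3μC, V=3.00V), C2(3μF, Q=20μC, V=6.67V), C3(6μF, Q=20μC, V=3.33V), C4(1μF, Q=17μC, V=17.00V)
Op 1: CLOSE 3-2: Q_total=40.00, C_total=9.00, V=4.44; Q3=26.67, Q2=13.33; dissipated=11.111
Op 2: CLOSE 3-1: Q_total=29.67, C_total=7.00, V=4.24; Q3=25.43, Q1=4.24; dissipated=0.894
Op 3: CLOSE 2-1: Q_total=17.57, C_total=4.00, V=4.39; Q2=13.18, Q1=4.39; dissipated=0.016
Total dissipated: 12.021 μJ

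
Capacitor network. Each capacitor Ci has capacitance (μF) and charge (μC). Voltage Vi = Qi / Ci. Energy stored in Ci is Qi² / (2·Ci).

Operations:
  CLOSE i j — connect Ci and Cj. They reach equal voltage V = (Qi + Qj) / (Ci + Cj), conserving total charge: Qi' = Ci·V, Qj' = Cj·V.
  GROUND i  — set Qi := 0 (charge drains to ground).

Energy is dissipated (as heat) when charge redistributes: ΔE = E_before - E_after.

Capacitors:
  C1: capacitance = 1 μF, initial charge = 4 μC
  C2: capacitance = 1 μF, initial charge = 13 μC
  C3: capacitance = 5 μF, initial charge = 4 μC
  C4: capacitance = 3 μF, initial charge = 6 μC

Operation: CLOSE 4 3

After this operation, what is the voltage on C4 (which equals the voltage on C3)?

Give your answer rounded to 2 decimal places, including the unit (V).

Answer: 1.25 V

Derivation:
Initial: C1(1μF, Q=4μC, V=4.00V), C2(1μF, Q=13μC, V=13.00V), C3(5μF, Q=4μC, V=0.80V), C4(3μF, Q=6μC, V=2.00V)
Op 1: CLOSE 4-3: Q_total=10.00, C_total=8.00, V=1.25; Q4=3.75, Q3=6.25; dissipated=1.350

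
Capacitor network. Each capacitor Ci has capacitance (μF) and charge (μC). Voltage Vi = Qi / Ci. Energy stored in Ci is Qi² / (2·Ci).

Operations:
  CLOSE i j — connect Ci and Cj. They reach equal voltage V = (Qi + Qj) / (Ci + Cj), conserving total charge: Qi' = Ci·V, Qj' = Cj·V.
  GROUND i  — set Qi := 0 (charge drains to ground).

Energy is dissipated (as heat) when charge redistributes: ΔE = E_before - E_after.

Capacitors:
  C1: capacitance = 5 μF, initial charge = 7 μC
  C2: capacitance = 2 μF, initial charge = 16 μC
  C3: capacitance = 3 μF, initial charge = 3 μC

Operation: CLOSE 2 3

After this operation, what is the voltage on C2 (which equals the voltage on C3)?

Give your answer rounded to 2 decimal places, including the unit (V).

Answer: 3.80 V

Derivation:
Initial: C1(5μF, Q=7μC, V=1.40V), C2(2μF, Q=16μC, V=8.00V), C3(3μF, Q=3μC, V=1.00V)
Op 1: CLOSE 2-3: Q_total=19.00, C_total=5.00, V=3.80; Q2=7.60, Q3=11.40; dissipated=29.400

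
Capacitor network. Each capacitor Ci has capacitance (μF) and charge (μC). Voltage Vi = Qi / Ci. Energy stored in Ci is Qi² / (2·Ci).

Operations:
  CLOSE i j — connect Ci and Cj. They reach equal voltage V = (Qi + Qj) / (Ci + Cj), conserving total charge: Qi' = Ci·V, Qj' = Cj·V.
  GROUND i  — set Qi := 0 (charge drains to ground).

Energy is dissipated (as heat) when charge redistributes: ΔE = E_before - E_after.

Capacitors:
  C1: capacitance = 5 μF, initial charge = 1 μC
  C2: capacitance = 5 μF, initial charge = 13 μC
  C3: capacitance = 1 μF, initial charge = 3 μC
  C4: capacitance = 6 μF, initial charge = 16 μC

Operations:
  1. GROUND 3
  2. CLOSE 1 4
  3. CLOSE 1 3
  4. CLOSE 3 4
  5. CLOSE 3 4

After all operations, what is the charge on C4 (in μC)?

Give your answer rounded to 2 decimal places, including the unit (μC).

Initial: C1(5μF, Q=1μC, V=0.20V), C2(5μF, Q=13μC, V=2.60V), C3(1μF, Q=3μC, V=3.00V), C4(6μF, Q=16μC, V=2.67V)
Op 1: GROUND 3: Q3=0; energy lost=4.500
Op 2: CLOSE 1-4: Q_total=17.00, C_total=11.00, V=1.55; Q1=7.73, Q4=9.27; dissipated=8.297
Op 3: CLOSE 1-3: Q_total=7.73, C_total=6.00, V=1.29; Q1=6.44, Q3=1.29; dissipated=0.995
Op 4: CLOSE 3-4: Q_total=10.56, C_total=7.00, V=1.51; Q3=1.51, Q4=9.05; dissipated=0.028
Op 5: CLOSE 3-4: Q_total=10.56, C_total=7.00, V=1.51; Q3=1.51, Q4=9.05; dissipated=0.000
Final charges: Q1=6.44, Q2=13.00, Q3=1.51, Q4=9.05

Answer: 9.05 μC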